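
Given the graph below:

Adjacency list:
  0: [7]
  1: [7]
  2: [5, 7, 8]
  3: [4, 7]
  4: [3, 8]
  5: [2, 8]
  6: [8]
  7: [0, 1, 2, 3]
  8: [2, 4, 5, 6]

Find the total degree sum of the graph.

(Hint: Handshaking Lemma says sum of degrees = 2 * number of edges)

Count edges: 10 edges.
By Handshaking Lemma: sum of degrees = 2 * 10 = 20.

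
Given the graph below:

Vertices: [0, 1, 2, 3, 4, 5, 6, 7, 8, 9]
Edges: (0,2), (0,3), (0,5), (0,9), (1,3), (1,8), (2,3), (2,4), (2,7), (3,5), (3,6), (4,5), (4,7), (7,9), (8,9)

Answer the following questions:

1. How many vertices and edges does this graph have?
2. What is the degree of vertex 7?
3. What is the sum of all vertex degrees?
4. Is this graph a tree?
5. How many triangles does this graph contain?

Count: 10 vertices, 15 edges.
Vertex 7 has neighbors [2, 4, 9], degree = 3.
Handshaking lemma: 2 * 15 = 30.
A tree on 10 vertices has 9 edges. This graph has 15 edges (6 extra). Not a tree.
Number of triangles = 3.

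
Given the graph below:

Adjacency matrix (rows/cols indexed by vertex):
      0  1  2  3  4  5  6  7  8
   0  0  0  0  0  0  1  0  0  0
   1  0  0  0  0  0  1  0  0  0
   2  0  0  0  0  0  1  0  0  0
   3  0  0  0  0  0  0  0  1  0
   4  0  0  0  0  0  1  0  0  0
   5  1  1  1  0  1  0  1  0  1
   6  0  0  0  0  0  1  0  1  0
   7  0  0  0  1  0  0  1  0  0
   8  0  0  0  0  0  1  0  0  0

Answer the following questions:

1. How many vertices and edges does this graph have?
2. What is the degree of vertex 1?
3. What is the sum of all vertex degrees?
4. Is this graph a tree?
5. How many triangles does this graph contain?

Count: 9 vertices, 8 edges.
Vertex 1 has neighbors [5], degree = 1.
Handshaking lemma: 2 * 8 = 16.
A graph is a tree iff it is connected and has exactly n-1 edges. This graph is connected (all 9 vertices in one component) and has 9-1 = 8 edges. It is a tree.
Number of triangles = 0.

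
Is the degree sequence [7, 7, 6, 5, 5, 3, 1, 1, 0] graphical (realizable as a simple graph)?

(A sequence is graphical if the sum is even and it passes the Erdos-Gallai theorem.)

Sum of degrees = 35. Sum is odd, so the sequence is NOT graphical.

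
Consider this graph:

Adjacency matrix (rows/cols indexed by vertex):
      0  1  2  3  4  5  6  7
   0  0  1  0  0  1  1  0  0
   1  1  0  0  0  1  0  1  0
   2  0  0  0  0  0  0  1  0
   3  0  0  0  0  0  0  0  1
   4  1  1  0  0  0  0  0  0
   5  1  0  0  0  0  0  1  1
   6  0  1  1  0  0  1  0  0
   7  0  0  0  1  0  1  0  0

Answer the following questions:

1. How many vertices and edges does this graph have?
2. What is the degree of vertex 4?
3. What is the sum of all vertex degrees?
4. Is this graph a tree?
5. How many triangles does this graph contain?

Count: 8 vertices, 9 edges.
Vertex 4 has neighbors [0, 1], degree = 2.
Handshaking lemma: 2 * 9 = 18.
A tree on 8 vertices has 7 edges. This graph has 9 edges (2 extra). Not a tree.
Number of triangles = 1.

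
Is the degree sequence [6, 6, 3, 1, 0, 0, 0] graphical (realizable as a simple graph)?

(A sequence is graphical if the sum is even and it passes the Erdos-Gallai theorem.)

Sum of degrees = 16. Sum is even but fails Erdos-Gallai. The sequence is NOT graphical.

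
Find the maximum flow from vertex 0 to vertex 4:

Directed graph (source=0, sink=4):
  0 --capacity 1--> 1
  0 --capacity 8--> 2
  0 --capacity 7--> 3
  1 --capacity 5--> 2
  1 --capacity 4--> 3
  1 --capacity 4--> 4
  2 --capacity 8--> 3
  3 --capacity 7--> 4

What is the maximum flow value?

Computing max flow:
  Flow on (0->1): 1/1
  Flow on (0->3): 7/7
  Flow on (1->4): 1/4
  Flow on (3->4): 7/7
Maximum flow = 8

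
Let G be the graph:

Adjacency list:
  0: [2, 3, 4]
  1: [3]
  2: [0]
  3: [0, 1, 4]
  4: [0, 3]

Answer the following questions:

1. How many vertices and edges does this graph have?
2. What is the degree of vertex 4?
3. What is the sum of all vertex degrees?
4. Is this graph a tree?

Count: 5 vertices, 5 edges.
Vertex 4 has neighbors [0, 3], degree = 2.
Handshaking lemma: 2 * 5 = 10.
A tree on 5 vertices has 4 edges. This graph has 5 edges (1 extra). Not a tree.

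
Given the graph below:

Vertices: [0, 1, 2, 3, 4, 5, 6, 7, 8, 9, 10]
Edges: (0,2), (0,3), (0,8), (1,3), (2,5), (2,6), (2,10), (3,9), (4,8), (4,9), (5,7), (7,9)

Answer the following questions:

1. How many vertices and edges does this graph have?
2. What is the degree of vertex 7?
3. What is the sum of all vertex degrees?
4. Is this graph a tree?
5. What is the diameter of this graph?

Count: 11 vertices, 12 edges.
Vertex 7 has neighbors [5, 9], degree = 2.
Handshaking lemma: 2 * 12 = 24.
A tree on 11 vertices has 10 edges. This graph has 12 edges (2 extra). Not a tree.
Diameter (longest shortest path) = 4.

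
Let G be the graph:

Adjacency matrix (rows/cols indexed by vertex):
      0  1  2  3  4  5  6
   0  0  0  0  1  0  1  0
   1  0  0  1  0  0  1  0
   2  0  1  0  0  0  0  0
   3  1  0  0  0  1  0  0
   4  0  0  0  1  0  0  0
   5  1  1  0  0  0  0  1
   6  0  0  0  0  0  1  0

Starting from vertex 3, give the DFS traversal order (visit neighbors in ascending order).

DFS from vertex 3 (neighbors processed in ascending order):
Visit order: 3, 0, 5, 1, 2, 6, 4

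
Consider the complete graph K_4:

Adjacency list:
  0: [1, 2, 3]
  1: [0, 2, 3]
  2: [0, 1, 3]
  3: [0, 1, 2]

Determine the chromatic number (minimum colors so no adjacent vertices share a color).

In K_4, every vertex is adjacent to every other vertex.
Each vertex needs a unique color.
Chromatic number = 4.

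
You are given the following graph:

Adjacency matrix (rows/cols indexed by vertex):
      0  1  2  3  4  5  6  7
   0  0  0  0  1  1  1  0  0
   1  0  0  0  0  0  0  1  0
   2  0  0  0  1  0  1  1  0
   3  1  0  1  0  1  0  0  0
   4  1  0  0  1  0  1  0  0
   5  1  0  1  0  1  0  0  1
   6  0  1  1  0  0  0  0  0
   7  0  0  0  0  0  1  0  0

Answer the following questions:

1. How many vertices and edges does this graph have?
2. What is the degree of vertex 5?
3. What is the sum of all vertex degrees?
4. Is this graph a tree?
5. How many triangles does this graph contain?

Count: 8 vertices, 10 edges.
Vertex 5 has neighbors [0, 2, 4, 7], degree = 4.
Handshaking lemma: 2 * 10 = 20.
A tree on 8 vertices has 7 edges. This graph has 10 edges (3 extra). Not a tree.
Number of triangles = 2.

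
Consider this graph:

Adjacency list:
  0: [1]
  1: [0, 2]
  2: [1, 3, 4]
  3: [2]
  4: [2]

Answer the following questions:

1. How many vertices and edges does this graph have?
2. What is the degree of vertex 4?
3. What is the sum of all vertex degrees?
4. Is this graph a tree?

Count: 5 vertices, 4 edges.
Vertex 4 has neighbors [2], degree = 1.
Handshaking lemma: 2 * 4 = 8.
A graph is a tree iff it is connected and has exactly n-1 edges. This graph is connected (all 5 vertices in one component) and has 5-1 = 4 edges. It is a tree.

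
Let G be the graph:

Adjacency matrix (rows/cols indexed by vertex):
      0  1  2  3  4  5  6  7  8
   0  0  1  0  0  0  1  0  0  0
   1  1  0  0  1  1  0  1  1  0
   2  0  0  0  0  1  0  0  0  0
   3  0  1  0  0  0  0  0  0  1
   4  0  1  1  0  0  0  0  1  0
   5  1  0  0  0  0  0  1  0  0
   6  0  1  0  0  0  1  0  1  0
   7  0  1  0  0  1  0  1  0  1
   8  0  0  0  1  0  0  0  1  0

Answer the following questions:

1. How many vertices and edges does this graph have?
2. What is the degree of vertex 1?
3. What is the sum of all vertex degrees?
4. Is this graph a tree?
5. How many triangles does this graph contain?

Count: 9 vertices, 12 edges.
Vertex 1 has neighbors [0, 3, 4, 6, 7], degree = 5.
Handshaking lemma: 2 * 12 = 24.
A tree on 9 vertices has 8 edges. This graph has 12 edges (4 extra). Not a tree.
Number of triangles = 2.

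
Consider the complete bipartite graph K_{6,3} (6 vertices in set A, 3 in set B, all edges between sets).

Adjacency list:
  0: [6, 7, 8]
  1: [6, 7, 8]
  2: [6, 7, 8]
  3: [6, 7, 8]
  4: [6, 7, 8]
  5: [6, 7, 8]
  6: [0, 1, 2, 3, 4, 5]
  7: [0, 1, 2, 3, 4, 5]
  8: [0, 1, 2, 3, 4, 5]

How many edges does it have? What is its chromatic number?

K_{6,3} has 6 * 3 = 18 edges.
Bipartite graphs have chromatic number 2 (color each partition differently).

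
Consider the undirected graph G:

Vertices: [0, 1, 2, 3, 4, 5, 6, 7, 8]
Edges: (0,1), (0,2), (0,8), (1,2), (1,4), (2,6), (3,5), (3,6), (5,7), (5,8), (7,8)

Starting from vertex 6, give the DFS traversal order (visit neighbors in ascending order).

DFS from vertex 6 (neighbors processed in ascending order):
Visit order: 6, 2, 0, 1, 4, 8, 5, 3, 7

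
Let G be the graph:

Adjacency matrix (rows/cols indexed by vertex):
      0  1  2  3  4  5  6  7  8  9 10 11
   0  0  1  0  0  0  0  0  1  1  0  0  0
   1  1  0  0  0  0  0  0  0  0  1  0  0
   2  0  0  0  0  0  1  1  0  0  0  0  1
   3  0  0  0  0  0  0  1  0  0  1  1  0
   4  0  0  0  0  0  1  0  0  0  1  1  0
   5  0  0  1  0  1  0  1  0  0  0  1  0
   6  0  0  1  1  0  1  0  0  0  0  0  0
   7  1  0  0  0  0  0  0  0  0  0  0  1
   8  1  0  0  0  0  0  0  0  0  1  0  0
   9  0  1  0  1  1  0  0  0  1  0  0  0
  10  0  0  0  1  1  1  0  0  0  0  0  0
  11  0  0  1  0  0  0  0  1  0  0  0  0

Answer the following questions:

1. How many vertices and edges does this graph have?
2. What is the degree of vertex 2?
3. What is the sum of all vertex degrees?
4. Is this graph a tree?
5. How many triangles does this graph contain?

Count: 12 vertices, 17 edges.
Vertex 2 has neighbors [5, 6, 11], degree = 3.
Handshaking lemma: 2 * 17 = 34.
A tree on 12 vertices has 11 edges. This graph has 17 edges (6 extra). Not a tree.
Number of triangles = 2.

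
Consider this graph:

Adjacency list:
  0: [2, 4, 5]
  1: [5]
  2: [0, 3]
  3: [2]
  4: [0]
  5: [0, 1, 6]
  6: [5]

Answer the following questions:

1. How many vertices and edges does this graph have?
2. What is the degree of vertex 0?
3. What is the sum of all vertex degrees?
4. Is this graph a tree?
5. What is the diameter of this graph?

Count: 7 vertices, 6 edges.
Vertex 0 has neighbors [2, 4, 5], degree = 3.
Handshaking lemma: 2 * 6 = 12.
A graph is a tree iff it is connected and has exactly n-1 edges. This graph is connected (all 7 vertices in one component) and has 7-1 = 6 edges. It is a tree.
Diameter (longest shortest path) = 4.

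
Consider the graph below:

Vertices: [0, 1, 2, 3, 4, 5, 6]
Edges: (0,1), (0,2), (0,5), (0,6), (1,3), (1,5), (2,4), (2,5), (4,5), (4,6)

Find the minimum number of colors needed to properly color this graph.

The graph has a maximum clique of size 3 (lower bound on chromatic number).
A valid 3-coloring: {0: 0, 1: 2, 2: 2, 3: 0, 4: 0, 5: 1, 6: 1}.
Chromatic number = 3.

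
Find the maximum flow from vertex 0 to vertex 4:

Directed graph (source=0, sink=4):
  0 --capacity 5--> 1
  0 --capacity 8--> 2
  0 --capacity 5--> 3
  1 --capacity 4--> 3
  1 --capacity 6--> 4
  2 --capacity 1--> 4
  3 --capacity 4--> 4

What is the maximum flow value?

Computing max flow:
  Flow on (0->1): 5/5
  Flow on (0->2): 1/8
  Flow on (0->3): 4/5
  Flow on (1->4): 5/6
  Flow on (2->4): 1/1
  Flow on (3->4): 4/4
Maximum flow = 10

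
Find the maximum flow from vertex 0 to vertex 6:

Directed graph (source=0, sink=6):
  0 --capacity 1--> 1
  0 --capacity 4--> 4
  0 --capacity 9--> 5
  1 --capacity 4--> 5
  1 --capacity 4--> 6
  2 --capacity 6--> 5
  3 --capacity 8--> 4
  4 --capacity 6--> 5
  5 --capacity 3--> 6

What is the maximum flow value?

Computing max flow:
  Flow on (0->1): 1/1
  Flow on (0->5): 3/9
  Flow on (1->6): 1/4
  Flow on (5->6): 3/3
Maximum flow = 4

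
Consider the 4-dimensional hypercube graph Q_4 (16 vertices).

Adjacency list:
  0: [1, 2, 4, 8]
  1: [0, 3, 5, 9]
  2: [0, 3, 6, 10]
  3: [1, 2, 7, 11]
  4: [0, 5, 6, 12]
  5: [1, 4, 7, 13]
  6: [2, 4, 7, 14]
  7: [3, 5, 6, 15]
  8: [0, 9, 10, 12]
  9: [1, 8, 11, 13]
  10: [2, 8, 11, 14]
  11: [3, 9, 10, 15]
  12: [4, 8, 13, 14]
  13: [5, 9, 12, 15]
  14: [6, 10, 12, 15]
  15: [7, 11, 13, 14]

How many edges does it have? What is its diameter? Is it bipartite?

The 4-dimensional hypercube Q_4 has 16 vertices and each vertex has degree 4.
Total edges = 16 * 4 / 2 = 32.
Diameter = 4 (max Hamming distance between binary labels).
Hypercubes are bipartite (partition by parity of binary representation).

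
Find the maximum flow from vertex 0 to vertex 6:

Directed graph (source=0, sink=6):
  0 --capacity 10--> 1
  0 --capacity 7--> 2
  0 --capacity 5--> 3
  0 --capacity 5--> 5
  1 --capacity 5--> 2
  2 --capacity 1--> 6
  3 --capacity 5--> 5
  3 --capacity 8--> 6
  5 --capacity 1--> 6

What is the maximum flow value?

Computing max flow:
  Flow on (0->1): 1/10
  Flow on (0->3): 5/5
  Flow on (0->5): 1/5
  Flow on (1->2): 1/5
  Flow on (2->6): 1/1
  Flow on (3->6): 5/8
  Flow on (5->6): 1/1
Maximum flow = 7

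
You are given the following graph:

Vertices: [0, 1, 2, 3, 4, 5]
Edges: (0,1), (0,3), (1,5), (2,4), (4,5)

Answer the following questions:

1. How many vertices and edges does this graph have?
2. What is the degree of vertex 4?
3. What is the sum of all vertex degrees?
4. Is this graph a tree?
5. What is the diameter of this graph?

Count: 6 vertices, 5 edges.
Vertex 4 has neighbors [2, 5], degree = 2.
Handshaking lemma: 2 * 5 = 10.
A graph is a tree iff it is connected and has exactly n-1 edges. This graph is connected (all 6 vertices in one component) and has 6-1 = 5 edges. It is a tree.
Diameter (longest shortest path) = 5.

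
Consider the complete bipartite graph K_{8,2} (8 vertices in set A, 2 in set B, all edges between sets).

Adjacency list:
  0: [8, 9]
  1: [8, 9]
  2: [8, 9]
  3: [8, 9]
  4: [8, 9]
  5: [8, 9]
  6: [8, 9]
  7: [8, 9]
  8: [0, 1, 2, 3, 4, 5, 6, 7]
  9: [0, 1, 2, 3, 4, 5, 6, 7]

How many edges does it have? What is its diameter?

K_{8,2} has 8 * 2 = 16 edges.
Any vertex reaches any opposite-side vertex in 1 step; same-side vertices reach in 2 steps via any opposite-side vertex.
Diameter = 2.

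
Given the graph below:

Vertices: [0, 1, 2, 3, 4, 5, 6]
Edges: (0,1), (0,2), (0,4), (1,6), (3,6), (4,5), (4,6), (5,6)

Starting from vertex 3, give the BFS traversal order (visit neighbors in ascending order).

BFS from vertex 3 (neighbors processed in ascending order):
Visit order: 3, 6, 1, 4, 5, 0, 2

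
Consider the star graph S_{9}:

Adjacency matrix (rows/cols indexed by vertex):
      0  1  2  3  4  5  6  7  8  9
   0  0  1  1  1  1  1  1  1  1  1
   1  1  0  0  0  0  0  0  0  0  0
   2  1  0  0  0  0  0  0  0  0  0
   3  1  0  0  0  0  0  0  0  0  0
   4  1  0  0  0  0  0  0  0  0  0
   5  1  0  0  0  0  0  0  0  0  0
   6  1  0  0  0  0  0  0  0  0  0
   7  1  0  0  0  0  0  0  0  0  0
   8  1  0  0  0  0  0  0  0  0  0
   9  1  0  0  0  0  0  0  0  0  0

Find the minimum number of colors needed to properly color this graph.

S_{9} has one hub adjacent to 9 leaves; leaves are pairwise non-adjacent.
Color the hub 0 and every leaf 1.
Chromatic number = 2.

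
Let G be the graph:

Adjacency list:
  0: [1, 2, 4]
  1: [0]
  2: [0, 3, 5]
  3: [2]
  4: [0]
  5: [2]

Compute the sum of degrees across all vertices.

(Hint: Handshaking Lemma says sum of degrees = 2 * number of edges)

Count edges: 5 edges.
By Handshaking Lemma: sum of degrees = 2 * 5 = 10.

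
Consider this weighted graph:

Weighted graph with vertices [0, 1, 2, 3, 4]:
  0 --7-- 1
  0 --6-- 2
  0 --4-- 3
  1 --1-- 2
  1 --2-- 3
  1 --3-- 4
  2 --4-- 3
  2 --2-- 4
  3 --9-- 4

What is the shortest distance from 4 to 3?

Using Dijkstra's algorithm from vertex 4:
Shortest path: 4 -> 1 -> 3
Total weight: 3 + 2 = 5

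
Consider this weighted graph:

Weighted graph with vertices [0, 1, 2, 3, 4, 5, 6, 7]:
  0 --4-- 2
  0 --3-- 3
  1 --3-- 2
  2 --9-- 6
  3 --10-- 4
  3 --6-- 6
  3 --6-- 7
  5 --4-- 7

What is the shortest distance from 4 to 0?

Using Dijkstra's algorithm from vertex 4:
Shortest path: 4 -> 3 -> 0
Total weight: 10 + 3 = 13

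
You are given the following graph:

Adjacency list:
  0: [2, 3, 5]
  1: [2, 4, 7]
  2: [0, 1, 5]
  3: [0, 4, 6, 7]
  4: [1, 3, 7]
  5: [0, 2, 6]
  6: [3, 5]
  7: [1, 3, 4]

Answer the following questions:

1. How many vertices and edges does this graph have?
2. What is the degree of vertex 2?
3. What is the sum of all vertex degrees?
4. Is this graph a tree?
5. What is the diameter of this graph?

Count: 8 vertices, 12 edges.
Vertex 2 has neighbors [0, 1, 5], degree = 3.
Handshaking lemma: 2 * 12 = 24.
A tree on 8 vertices has 7 edges. This graph has 12 edges (5 extra). Not a tree.
Diameter (longest shortest path) = 3.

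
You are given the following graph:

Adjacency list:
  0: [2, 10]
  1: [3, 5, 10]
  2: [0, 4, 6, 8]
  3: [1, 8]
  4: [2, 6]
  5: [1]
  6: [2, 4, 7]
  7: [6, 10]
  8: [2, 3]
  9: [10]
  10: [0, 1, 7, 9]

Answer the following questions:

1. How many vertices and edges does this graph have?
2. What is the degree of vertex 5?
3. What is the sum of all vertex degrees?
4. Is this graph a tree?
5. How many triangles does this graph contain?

Count: 11 vertices, 13 edges.
Vertex 5 has neighbors [1], degree = 1.
Handshaking lemma: 2 * 13 = 26.
A tree on 11 vertices has 10 edges. This graph has 13 edges (3 extra). Not a tree.
Number of triangles = 1.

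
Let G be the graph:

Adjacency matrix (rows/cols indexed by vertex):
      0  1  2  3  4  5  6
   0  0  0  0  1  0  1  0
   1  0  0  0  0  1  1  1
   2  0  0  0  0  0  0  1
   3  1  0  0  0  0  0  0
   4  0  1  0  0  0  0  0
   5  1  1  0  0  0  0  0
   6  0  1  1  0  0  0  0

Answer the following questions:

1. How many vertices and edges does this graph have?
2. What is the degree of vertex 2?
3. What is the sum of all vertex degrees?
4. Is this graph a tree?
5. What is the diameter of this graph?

Count: 7 vertices, 6 edges.
Vertex 2 has neighbors [6], degree = 1.
Handshaking lemma: 2 * 6 = 12.
A graph is a tree iff it is connected and has exactly n-1 edges. This graph is connected (all 7 vertices in one component) and has 7-1 = 6 edges. It is a tree.
Diameter (longest shortest path) = 5.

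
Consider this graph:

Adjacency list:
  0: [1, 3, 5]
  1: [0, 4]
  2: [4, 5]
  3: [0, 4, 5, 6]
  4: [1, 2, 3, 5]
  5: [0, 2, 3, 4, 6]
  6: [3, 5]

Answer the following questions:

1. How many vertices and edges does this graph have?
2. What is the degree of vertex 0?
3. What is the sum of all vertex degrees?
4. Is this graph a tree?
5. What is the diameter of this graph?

Count: 7 vertices, 11 edges.
Vertex 0 has neighbors [1, 3, 5], degree = 3.
Handshaking lemma: 2 * 11 = 22.
A tree on 7 vertices has 6 edges. This graph has 11 edges (5 extra). Not a tree.
Diameter (longest shortest path) = 3.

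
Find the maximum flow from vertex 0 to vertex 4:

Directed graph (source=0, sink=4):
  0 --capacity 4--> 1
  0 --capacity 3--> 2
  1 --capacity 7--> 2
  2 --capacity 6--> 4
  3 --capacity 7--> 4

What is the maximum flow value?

Computing max flow:
  Flow on (0->1): 3/4
  Flow on (0->2): 3/3
  Flow on (1->2): 3/7
  Flow on (2->4): 6/6
Maximum flow = 6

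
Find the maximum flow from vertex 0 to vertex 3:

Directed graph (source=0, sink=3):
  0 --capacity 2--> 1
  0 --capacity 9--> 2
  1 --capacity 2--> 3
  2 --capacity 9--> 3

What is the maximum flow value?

Computing max flow:
  Flow on (0->1): 2/2
  Flow on (0->2): 9/9
  Flow on (1->3): 2/2
  Flow on (2->3): 9/9
Maximum flow = 11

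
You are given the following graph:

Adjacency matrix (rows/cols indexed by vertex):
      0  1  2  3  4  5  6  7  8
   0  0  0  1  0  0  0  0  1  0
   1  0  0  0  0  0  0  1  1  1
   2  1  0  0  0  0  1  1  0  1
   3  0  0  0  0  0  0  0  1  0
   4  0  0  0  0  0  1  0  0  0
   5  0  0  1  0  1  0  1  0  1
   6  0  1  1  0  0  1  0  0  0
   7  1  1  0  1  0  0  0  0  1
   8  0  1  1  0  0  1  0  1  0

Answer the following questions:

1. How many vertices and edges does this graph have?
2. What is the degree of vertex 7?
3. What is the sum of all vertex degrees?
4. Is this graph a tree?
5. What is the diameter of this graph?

Count: 9 vertices, 13 edges.
Vertex 7 has neighbors [0, 1, 3, 8], degree = 4.
Handshaking lemma: 2 * 13 = 26.
A tree on 9 vertices has 8 edges. This graph has 13 edges (5 extra). Not a tree.
Diameter (longest shortest path) = 4.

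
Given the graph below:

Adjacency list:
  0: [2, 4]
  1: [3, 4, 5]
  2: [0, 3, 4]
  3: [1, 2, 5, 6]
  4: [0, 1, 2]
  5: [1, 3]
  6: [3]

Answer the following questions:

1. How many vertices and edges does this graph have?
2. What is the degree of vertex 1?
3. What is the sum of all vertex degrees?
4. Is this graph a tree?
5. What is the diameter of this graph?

Count: 7 vertices, 9 edges.
Vertex 1 has neighbors [3, 4, 5], degree = 3.
Handshaking lemma: 2 * 9 = 18.
A tree on 7 vertices has 6 edges. This graph has 9 edges (3 extra). Not a tree.
Diameter (longest shortest path) = 3.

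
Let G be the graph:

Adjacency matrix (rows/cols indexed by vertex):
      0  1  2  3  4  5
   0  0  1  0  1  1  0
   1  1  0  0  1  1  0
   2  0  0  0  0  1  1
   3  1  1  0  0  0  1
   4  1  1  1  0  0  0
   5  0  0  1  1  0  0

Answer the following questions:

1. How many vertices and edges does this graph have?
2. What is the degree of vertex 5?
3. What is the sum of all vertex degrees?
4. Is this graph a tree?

Count: 6 vertices, 8 edges.
Vertex 5 has neighbors [2, 3], degree = 2.
Handshaking lemma: 2 * 8 = 16.
A tree on 6 vertices has 5 edges. This graph has 8 edges (3 extra). Not a tree.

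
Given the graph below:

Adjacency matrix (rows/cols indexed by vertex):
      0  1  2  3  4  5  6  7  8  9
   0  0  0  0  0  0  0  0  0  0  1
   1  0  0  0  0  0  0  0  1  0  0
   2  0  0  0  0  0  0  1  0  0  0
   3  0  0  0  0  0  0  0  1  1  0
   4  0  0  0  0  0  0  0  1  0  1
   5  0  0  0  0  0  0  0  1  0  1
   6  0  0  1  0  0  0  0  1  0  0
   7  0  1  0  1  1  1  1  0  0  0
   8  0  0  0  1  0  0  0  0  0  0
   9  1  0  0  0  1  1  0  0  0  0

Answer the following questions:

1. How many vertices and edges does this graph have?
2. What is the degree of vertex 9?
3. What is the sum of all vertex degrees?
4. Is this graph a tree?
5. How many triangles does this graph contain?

Count: 10 vertices, 10 edges.
Vertex 9 has neighbors [0, 4, 5], degree = 3.
Handshaking lemma: 2 * 10 = 20.
A tree on 10 vertices has 9 edges. This graph has 10 edges (1 extra). Not a tree.
Number of triangles = 0.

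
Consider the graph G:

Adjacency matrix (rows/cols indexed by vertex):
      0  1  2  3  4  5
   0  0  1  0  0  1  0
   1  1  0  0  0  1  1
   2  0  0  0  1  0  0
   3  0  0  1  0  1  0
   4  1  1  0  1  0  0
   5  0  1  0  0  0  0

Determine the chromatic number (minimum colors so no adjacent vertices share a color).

The graph has a maximum clique of size 3 (lower bound on chromatic number).
A valid 3-coloring: {0: 2, 1: 0, 2: 1, 3: 0, 4: 1, 5: 1}.
Chromatic number = 3.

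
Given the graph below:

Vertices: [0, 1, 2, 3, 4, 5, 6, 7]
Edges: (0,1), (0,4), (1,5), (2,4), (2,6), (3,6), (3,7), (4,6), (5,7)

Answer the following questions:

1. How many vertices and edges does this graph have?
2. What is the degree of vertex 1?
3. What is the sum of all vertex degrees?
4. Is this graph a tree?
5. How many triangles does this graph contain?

Count: 8 vertices, 9 edges.
Vertex 1 has neighbors [0, 5], degree = 2.
Handshaking lemma: 2 * 9 = 18.
A tree on 8 vertices has 7 edges. This graph has 9 edges (2 extra). Not a tree.
Number of triangles = 1.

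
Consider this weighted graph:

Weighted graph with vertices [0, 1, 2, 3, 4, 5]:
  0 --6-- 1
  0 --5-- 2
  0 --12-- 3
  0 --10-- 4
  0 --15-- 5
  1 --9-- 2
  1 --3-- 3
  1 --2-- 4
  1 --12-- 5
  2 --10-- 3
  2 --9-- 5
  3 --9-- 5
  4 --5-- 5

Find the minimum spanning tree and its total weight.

Applying Kruskal's algorithm (sort edges by weight, add if no cycle):
  Add (1,4) w=2
  Add (1,3) w=3
  Add (0,2) w=5
  Add (4,5) w=5
  Add (0,1) w=6
  Skip (1,2) w=9 (creates cycle)
  Skip (2,5) w=9 (creates cycle)
  Skip (3,5) w=9 (creates cycle)
  Skip (0,4) w=10 (creates cycle)
  Skip (2,3) w=10 (creates cycle)
  Skip (0,3) w=12 (creates cycle)
  Skip (1,5) w=12 (creates cycle)
  Skip (0,5) w=15 (creates cycle)
MST weight = 21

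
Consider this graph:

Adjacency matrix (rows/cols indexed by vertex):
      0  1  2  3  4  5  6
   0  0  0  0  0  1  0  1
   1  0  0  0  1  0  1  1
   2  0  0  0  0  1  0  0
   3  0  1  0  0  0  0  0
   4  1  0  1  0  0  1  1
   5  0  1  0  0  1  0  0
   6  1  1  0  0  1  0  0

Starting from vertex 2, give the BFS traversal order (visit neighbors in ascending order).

BFS from vertex 2 (neighbors processed in ascending order):
Visit order: 2, 4, 0, 5, 6, 1, 3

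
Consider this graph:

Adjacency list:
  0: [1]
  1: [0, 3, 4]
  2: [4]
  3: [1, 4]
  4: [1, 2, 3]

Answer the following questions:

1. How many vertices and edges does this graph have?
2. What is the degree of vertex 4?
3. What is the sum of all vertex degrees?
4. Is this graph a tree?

Count: 5 vertices, 5 edges.
Vertex 4 has neighbors [1, 2, 3], degree = 3.
Handshaking lemma: 2 * 5 = 10.
A tree on 5 vertices has 4 edges. This graph has 5 edges (1 extra). Not a tree.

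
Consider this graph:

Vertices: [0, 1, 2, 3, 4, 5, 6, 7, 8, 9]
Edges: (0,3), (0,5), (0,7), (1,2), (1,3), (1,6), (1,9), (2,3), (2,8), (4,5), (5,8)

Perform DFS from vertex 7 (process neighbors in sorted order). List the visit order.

DFS from vertex 7 (neighbors processed in ascending order):
Visit order: 7, 0, 3, 1, 2, 8, 5, 4, 6, 9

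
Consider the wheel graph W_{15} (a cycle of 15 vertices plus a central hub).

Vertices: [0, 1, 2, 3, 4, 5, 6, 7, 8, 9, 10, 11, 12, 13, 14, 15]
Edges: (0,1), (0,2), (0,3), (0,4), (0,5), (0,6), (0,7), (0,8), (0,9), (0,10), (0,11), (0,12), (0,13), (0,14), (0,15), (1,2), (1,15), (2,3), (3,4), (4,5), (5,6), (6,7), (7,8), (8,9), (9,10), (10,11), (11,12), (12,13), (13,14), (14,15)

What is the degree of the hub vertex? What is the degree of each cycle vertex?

The hub connects to all 15 cycle vertices, so deg(hub) = 15.
Each cycle vertex connects to 2 neighbors on the cycle plus the hub, so deg(cycle vertex) = 3.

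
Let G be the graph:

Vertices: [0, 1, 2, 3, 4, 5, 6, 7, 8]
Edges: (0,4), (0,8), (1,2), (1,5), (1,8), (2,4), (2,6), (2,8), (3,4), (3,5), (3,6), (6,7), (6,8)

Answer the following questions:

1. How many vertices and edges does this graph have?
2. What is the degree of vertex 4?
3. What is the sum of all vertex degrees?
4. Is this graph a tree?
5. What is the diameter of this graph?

Count: 9 vertices, 13 edges.
Vertex 4 has neighbors [0, 2, 3], degree = 3.
Handshaking lemma: 2 * 13 = 26.
A tree on 9 vertices has 8 edges. This graph has 13 edges (5 extra). Not a tree.
Diameter (longest shortest path) = 3.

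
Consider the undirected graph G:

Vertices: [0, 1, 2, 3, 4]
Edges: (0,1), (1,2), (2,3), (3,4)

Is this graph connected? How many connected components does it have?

Checking connectivity: the graph has 1 connected component(s).
All vertices are reachable from each other. The graph IS connected.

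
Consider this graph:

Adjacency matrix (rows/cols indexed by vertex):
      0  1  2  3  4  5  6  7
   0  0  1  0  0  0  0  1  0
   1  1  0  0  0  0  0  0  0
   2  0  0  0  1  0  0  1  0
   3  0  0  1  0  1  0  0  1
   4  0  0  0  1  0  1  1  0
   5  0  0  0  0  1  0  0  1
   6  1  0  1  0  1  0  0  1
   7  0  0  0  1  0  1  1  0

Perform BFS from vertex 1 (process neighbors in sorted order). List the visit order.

BFS from vertex 1 (neighbors processed in ascending order):
Visit order: 1, 0, 6, 2, 4, 7, 3, 5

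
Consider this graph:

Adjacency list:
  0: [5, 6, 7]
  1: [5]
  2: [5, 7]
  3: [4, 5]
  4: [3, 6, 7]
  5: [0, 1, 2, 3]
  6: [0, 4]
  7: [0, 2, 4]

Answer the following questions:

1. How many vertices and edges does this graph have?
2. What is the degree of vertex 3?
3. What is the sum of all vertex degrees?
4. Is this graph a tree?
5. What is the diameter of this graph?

Count: 8 vertices, 10 edges.
Vertex 3 has neighbors [4, 5], degree = 2.
Handshaking lemma: 2 * 10 = 20.
A tree on 8 vertices has 7 edges. This graph has 10 edges (3 extra). Not a tree.
Diameter (longest shortest path) = 3.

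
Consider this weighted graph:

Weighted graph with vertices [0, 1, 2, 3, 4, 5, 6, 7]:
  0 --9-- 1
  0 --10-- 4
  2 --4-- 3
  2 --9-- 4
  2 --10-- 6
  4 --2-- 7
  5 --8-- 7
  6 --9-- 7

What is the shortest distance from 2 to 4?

Using Dijkstra's algorithm from vertex 2:
Shortest path: 2 -> 4
Total weight: 9 = 9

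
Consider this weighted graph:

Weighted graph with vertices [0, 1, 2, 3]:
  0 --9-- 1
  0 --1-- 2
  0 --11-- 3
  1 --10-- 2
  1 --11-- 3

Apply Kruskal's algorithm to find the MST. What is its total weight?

Applying Kruskal's algorithm (sort edges by weight, add if no cycle):
  Add (0,2) w=1
  Add (0,1) w=9
  Skip (1,2) w=10 (creates cycle)
  Add (0,3) w=11
  Skip (1,3) w=11 (creates cycle)
MST weight = 21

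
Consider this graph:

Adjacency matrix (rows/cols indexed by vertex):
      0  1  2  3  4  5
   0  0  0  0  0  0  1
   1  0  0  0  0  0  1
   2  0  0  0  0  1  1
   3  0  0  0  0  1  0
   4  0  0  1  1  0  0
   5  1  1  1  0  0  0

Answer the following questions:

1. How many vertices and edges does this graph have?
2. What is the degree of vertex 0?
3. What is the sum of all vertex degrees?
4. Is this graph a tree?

Count: 6 vertices, 5 edges.
Vertex 0 has neighbors [5], degree = 1.
Handshaking lemma: 2 * 5 = 10.
A graph is a tree iff it is connected and has exactly n-1 edges. This graph is connected (all 6 vertices in one component) and has 6-1 = 5 edges. It is a tree.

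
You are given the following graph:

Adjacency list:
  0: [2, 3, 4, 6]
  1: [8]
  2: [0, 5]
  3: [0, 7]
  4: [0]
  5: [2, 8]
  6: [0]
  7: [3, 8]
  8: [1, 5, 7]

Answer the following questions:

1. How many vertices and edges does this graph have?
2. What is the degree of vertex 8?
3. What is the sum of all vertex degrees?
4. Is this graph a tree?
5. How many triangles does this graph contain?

Count: 9 vertices, 9 edges.
Vertex 8 has neighbors [1, 5, 7], degree = 3.
Handshaking lemma: 2 * 9 = 18.
A tree on 9 vertices has 8 edges. This graph has 9 edges (1 extra). Not a tree.
Number of triangles = 0.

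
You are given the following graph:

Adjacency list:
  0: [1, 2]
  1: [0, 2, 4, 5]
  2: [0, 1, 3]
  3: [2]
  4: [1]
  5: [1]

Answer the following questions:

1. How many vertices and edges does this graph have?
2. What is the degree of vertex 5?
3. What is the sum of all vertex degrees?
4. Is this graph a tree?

Count: 6 vertices, 6 edges.
Vertex 5 has neighbors [1], degree = 1.
Handshaking lemma: 2 * 6 = 12.
A tree on 6 vertices has 5 edges. This graph has 6 edges (1 extra). Not a tree.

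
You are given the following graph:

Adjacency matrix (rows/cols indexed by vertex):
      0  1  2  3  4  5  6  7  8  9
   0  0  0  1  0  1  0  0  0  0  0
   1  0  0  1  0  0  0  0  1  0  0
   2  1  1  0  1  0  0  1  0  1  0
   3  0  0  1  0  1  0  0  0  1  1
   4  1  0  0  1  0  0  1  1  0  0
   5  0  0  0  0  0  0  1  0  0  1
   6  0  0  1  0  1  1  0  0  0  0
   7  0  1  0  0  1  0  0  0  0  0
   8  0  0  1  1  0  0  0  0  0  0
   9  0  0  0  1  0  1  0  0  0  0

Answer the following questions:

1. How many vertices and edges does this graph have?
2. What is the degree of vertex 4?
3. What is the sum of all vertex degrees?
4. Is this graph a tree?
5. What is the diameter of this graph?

Count: 10 vertices, 14 edges.
Vertex 4 has neighbors [0, 3, 6, 7], degree = 4.
Handshaking lemma: 2 * 14 = 28.
A tree on 10 vertices has 9 edges. This graph has 14 edges (5 extra). Not a tree.
Diameter (longest shortest path) = 3.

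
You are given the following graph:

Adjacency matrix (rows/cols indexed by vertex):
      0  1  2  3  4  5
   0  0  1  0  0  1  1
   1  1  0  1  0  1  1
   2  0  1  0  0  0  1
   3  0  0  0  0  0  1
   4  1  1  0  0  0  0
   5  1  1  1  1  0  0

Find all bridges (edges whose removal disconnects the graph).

A bridge is an edge whose removal increases the number of connected components.
Bridges found: (3,5)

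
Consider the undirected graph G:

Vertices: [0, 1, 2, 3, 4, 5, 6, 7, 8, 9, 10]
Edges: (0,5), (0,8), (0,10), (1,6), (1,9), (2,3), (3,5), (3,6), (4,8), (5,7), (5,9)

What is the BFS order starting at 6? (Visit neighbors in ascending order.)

BFS from vertex 6 (neighbors processed in ascending order):
Visit order: 6, 1, 3, 9, 2, 5, 0, 7, 8, 10, 4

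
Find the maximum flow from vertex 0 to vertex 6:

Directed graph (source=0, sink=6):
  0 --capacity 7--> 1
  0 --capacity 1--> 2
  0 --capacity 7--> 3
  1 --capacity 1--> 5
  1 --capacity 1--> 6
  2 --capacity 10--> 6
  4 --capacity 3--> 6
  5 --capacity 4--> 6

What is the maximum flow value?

Computing max flow:
  Flow on (0->1): 2/7
  Flow on (0->2): 1/1
  Flow on (1->5): 1/1
  Flow on (1->6): 1/1
  Flow on (2->6): 1/10
  Flow on (5->6): 1/4
Maximum flow = 3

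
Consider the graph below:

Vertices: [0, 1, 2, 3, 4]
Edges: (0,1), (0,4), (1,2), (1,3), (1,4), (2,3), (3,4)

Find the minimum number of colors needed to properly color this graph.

The graph has a maximum clique of size 3 (lower bound on chromatic number).
A valid 3-coloring: {0: 1, 1: 0, 2: 2, 3: 1, 4: 2}.
Chromatic number = 3.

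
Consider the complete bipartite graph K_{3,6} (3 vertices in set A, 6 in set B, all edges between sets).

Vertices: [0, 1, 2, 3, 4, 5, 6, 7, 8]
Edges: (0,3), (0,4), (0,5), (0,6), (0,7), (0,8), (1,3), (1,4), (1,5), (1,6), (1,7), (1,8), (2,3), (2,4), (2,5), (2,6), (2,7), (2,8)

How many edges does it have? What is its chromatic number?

K_{3,6} has 3 * 6 = 18 edges.
Bipartite graphs have chromatic number 2 (color each partition differently).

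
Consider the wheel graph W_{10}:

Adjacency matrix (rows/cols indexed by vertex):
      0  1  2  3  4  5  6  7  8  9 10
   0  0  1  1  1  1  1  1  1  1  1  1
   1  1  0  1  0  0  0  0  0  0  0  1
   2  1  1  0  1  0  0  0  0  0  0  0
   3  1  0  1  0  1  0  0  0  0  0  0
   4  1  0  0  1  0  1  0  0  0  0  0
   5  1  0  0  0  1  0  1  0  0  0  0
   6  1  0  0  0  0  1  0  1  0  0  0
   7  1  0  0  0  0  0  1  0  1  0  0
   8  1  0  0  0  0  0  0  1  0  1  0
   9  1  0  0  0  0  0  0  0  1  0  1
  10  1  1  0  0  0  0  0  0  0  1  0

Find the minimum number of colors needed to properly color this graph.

W_{10} = C_{10} plus a hub adjacent to every cycle vertex.
The outer cycle needs 2 colors (even cycle); the hub is adjacent to all of them so needs a fresh color.
Chromatic number = 2 + 1 = 3.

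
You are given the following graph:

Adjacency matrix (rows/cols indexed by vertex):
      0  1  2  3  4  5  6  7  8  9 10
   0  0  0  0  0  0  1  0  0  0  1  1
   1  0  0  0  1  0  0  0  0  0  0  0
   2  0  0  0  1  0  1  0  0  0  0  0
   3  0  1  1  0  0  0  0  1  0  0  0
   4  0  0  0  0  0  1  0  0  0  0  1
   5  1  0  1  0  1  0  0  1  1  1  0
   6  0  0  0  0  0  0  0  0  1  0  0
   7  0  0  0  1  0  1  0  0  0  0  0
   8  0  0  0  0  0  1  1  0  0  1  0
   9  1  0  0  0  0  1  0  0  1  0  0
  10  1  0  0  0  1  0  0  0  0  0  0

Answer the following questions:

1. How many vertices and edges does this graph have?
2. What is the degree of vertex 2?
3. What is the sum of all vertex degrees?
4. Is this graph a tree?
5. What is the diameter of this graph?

Count: 11 vertices, 14 edges.
Vertex 2 has neighbors [3, 5], degree = 2.
Handshaking lemma: 2 * 14 = 28.
A tree on 11 vertices has 10 edges. This graph has 14 edges (4 extra). Not a tree.
Diameter (longest shortest path) = 5.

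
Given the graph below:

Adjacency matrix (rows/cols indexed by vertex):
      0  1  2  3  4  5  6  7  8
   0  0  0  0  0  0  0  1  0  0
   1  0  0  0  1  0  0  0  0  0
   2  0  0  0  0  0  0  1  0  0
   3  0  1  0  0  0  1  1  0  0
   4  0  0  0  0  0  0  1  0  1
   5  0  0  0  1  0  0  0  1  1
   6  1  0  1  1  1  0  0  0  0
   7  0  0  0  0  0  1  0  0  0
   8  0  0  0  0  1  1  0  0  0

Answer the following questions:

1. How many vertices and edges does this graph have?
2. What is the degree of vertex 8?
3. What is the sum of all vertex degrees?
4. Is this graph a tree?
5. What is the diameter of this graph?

Count: 9 vertices, 9 edges.
Vertex 8 has neighbors [4, 5], degree = 2.
Handshaking lemma: 2 * 9 = 18.
A tree on 9 vertices has 8 edges. This graph has 9 edges (1 extra). Not a tree.
Diameter (longest shortest path) = 4.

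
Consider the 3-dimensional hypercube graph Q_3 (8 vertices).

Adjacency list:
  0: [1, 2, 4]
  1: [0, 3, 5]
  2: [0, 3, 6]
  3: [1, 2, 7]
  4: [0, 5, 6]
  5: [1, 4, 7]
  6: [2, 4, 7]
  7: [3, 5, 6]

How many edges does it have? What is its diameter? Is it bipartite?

The 3-dimensional hypercube Q_3 has 8 vertices and each vertex has degree 3.
Total edges = 8 * 3 / 2 = 12.
Diameter = 3 (max Hamming distance between binary labels).
Hypercubes are bipartite (partition by parity of binary representation).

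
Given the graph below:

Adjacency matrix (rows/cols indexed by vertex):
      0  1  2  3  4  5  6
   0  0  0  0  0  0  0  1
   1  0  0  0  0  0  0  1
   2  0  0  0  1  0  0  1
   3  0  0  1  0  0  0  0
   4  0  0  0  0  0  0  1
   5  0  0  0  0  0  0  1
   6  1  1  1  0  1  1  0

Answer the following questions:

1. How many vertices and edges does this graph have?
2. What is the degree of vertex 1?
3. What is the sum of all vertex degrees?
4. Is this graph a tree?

Count: 7 vertices, 6 edges.
Vertex 1 has neighbors [6], degree = 1.
Handshaking lemma: 2 * 6 = 12.
A graph is a tree iff it is connected and has exactly n-1 edges. This graph is connected (all 7 vertices in one component) and has 7-1 = 6 edges. It is a tree.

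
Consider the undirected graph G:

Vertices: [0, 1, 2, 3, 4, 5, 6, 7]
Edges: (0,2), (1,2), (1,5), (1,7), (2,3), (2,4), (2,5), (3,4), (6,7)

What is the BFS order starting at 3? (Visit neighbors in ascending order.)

BFS from vertex 3 (neighbors processed in ascending order):
Visit order: 3, 2, 4, 0, 1, 5, 7, 6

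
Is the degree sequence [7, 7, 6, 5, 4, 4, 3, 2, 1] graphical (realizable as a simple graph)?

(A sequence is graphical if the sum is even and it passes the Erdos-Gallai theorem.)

Sum of degrees = 39. Sum is odd, so the sequence is NOT graphical.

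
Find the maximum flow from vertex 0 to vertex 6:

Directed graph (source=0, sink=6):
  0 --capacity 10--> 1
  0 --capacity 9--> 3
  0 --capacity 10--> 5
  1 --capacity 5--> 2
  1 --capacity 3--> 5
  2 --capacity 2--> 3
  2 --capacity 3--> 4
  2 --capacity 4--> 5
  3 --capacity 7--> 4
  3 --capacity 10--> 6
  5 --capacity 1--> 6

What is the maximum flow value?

Computing max flow:
  Flow on (0->1): 2/10
  Flow on (0->3): 9/9
  Flow on (1->2): 2/5
  Flow on (2->3): 1/2
  Flow on (2->5): 1/4
  Flow on (3->6): 10/10
  Flow on (5->6): 1/1
Maximum flow = 11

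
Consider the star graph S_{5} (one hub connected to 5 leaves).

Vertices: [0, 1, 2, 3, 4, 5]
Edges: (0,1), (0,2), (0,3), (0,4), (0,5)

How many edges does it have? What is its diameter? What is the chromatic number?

Star graph S_{5}: the hub connects to all 5 leaves.
Edges = 5.
Diameter = 2 (any leaf to hub is 1, leaf to leaf through hub is 2).
Star graphs are bipartite (hub vs leaves), so chromatic number = 2.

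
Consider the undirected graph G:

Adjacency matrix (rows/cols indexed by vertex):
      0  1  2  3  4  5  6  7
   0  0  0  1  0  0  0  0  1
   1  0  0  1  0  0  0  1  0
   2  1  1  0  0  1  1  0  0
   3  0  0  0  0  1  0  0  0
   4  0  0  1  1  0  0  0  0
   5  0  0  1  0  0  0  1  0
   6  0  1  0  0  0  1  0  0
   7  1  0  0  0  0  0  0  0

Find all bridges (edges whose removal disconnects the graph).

A bridge is an edge whose removal increases the number of connected components.
Bridges found: (0,2), (0,7), (2,4), (3,4)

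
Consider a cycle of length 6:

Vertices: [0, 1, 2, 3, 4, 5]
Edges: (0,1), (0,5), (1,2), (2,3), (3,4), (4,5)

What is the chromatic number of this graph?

This is an even cycle (C_6). Even cycles are bipartite.
Chromatic number = 2.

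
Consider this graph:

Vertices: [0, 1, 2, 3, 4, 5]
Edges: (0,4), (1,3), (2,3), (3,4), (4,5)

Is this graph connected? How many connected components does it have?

Checking connectivity: the graph has 1 connected component(s).
All vertices are reachable from each other. The graph IS connected.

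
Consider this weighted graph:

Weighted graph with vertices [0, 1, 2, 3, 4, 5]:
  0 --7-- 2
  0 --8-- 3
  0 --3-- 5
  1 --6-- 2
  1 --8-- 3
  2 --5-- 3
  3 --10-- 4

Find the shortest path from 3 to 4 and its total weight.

Using Dijkstra's algorithm from vertex 3:
Shortest path: 3 -> 4
Total weight: 10 = 10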